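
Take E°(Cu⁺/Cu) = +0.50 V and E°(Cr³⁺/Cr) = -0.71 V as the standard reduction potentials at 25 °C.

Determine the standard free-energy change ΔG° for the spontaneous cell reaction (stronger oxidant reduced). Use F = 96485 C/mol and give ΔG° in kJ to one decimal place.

-350.2 kJ

Cu⁺/Cu (E° = +0.50 V) is the cathode; Cr³⁺/Cr (E° = -0.71 V) is the anode, so E°cell = +1.21 V.
Balancing electrons gives n = 3 (lcm of 1 and 3).
ΔG° = −nFE° = −(3)(96485)(+1.21) = -350,241 J = -350.2 kJ.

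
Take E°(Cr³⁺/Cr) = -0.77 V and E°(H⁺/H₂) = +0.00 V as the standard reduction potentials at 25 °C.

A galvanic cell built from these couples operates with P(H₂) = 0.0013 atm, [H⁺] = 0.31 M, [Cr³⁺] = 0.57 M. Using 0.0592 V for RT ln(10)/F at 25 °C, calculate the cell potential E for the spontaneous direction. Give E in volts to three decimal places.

H⁺/H₂ is the cathode (higher E°), Cr³⁺/Cr the anode: E°cell = +0.00 − (-0.77) = +0.77 V, n = 6.
Overall: 6 H⁺(aq) + 2 Cr(s) → 3 H₂(g) + 2 Cr³⁺(aq)
Q = P(H₂)^3·[Cr³⁺]^2 / ([H⁺]^6); log Q = -6.095.
E = E° − (0.0592/n) log Q = +0.77 − (0.0592/6)(-6.095) = +0.830 V.

+0.830 V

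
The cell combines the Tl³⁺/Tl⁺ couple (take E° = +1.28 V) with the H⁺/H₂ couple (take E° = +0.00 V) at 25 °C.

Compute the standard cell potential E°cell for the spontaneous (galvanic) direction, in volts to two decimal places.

+1.28 V

The Tl³⁺/Tl⁺ couple has the higher reduction potential, so it is the cathode; H⁺/H₂ is oxidised at the anode.
E°cell = E°(cathode) − E°(anode) = (+1.28) − (+0.00) = +1.28 V.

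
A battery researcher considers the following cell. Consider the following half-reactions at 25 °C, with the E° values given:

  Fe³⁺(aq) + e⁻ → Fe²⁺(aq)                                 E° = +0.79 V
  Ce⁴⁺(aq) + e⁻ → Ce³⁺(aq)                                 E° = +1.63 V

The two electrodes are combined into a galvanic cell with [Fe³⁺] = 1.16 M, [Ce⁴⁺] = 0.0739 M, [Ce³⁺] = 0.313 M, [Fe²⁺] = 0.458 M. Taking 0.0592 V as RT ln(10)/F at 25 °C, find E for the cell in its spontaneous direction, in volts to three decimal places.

+0.779 V

Ce⁴⁺/Ce³⁺ is the cathode (higher E°), Fe³⁺/Fe²⁺ the anode: E°cell = +1.63 − (+0.79) = +0.84 V, n = 1.
Overall: Ce⁴⁺(aq) + Fe²⁺(aq) → Ce³⁺(aq) + Fe³⁺(aq)
Q = [Ce³⁺]·[Fe³⁺] / ([Ce⁴⁺]·[Fe²⁺]); log Q = 1.030.
E = E° − (0.0592/n) log Q = +0.84 − (0.0592/1)(1.030) = +0.779 V.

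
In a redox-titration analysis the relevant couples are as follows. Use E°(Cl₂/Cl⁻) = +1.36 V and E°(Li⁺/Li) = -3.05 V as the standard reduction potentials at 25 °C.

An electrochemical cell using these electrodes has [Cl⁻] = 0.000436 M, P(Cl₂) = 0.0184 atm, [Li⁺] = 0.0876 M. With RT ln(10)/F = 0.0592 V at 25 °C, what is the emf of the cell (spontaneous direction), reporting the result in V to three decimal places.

+4.620 V

Cl₂/Cl⁻ is the cathode (higher E°), Li⁺/Li the anode: E°cell = +1.36 − (-3.05) = +4.41 V, n = 2.
Overall: Cl₂(g) + 2 Li(s) → 2 Cl⁻(aq) + 2 Li⁺(aq)
Q = [Cl⁻]^2·[Li⁺]^2 / (P(Cl₂)); log Q = -7.101.
E = E° − (0.0592/n) log Q = +4.41 − (0.0592/2)(-7.101) = +4.620 V.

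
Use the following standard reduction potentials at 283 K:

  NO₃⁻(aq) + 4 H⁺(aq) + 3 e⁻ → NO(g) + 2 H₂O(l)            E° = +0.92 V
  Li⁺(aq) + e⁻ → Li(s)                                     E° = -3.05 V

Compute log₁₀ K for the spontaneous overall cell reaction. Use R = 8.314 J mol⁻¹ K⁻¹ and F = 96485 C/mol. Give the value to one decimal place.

212.1

Cathode: NO₃⁻/NO; anode: Li⁺/Li. E°cell = (+0.92) − (-3.05) = +3.97 V, with n = 3.
ΔG° = −nFE° = −RT ln K, so ln K = nFE°/(RT) = (3)(96485)(+3.97) / ((8.314)(283)) = 488.399.
log₁₀ K = 488.399 / ln 10 = 212.1.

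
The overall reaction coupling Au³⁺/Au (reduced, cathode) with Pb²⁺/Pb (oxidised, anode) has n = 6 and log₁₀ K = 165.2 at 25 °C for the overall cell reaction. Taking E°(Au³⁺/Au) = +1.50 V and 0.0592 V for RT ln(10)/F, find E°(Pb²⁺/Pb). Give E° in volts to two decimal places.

-0.13 V

E°cell = (0.0592/n)·log K = (0.0592/6)(165.2) = +1.630 V.
Since Au³⁺/Au is the cathode and Pb²⁺/Pb the anode, E°cell = E°(Au³⁺/Au) − E°(Pb²⁺/Pb).
So E°(Pb²⁺/Pb) = E°(Au³⁺/Au) − E°cell = (+1.50) − (+1.630) = -0.13 V.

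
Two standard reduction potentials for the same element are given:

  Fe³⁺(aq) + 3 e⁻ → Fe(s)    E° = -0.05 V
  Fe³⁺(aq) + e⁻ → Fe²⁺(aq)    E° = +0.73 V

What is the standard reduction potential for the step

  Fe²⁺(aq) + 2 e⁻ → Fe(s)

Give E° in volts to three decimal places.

Sequential free energies add, so n₃E°₃ = n₁E°₁ + n₂E°₂.
With n₃ = 3, and the known step contributing 1×(+0.73) V, the unknown satisfies 2·E° = 3×(-0.05) − 1×(+0.73) = -0.880.
E° = -0.880 / 2 = -0.440 V.

-0.440 V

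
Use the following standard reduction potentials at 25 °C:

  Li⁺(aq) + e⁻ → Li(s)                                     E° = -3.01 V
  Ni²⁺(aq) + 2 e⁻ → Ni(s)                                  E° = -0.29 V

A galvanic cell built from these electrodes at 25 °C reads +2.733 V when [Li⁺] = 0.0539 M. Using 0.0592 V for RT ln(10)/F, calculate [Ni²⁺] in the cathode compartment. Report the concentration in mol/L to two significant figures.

Ni²⁺/Ni is the cathode, Li⁺/Li the anode: E°cell = +2.72 V, n = 2.
Overall reaction: Ni²⁺(aq) + 2 Li(s) → Ni(s) + 2 Li⁺(aq); Q = [Li⁺]^2/[Ni²⁺]^1.
From E = E° − (0.0592/n) log Q: log Q = (E° − E)·n/0.0592 = (+2.72 − (+2.733))·2/0.0592 = -0.4392.
So 1·log[Ni²⁺] = 2·log(0.0539) − log Q = -2.5368 − (-0.4392) = -2.0976; [Ni²⁺] = 10^(-2.0976) ≈ 0.0080 M.

0.0080 M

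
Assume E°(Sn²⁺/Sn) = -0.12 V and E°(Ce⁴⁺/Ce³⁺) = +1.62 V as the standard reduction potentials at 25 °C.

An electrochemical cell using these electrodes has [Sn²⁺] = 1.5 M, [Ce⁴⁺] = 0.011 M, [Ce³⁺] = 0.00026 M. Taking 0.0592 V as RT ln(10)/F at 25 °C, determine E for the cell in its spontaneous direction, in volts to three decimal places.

Ce⁴⁺/Ce³⁺ is the cathode (higher E°), Sn²⁺/Sn the anode: E°cell = +1.62 − (-0.12) = +1.74 V, n = 2.
Overall: 2 Ce⁴⁺(aq) + Sn(s) → 2 Ce³⁺(aq) + Sn²⁺(aq)
Q = [Ce³⁺]^2·[Sn²⁺] / ([Ce⁴⁺]^2); log Q = -3.077.
E = E° − (0.0592/n) log Q = +1.74 − (0.0592/2)(-3.077) = +1.831 V.

+1.831 V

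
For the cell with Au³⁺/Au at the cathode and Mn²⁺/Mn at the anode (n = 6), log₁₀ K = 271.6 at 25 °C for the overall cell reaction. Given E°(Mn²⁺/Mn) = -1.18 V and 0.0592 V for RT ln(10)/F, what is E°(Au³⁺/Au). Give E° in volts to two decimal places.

E°cell = (0.0592/n)·log K = (0.0592/6)(271.6) = +2.680 V.
Since Au³⁺/Au is the cathode and Mn²⁺/Mn the anode, E°cell = E°(Au³⁺/Au) − E°(Mn²⁺/Mn).
So E°(Au³⁺/Au) = E°cell + E°(Mn²⁺/Mn) = +2.680 + (-1.18) = +1.50 V.

+1.50 V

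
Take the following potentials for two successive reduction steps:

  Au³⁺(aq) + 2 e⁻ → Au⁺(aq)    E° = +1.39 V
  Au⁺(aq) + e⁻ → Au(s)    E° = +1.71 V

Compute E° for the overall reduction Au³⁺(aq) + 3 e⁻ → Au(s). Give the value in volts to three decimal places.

Adding the free-energy changes (−nFE°) of the two steps gives −n₃FE°₃ = −n₁FE°₁ − n₂FE°₂.
E°₃ = (2×+1.39 + 1×+1.71) / 3 = (+4.490) / 3 = +1.497 V.

+1.497 V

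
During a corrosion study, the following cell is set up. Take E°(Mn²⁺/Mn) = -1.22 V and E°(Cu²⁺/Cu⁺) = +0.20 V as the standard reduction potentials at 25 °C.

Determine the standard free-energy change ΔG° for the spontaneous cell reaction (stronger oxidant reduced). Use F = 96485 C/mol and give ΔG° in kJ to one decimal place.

-274.0 kJ

Cu²⁺/Cu⁺ (E° = +0.20 V) is the cathode; Mn²⁺/Mn (E° = -1.22 V) is the anode, so E°cell = +1.42 V.
Balancing electrons gives n = 2 (lcm of 1 and 2).
ΔG° = −nFE° = −(2)(96485)(+1.42) = -274,017 J = -274.0 kJ.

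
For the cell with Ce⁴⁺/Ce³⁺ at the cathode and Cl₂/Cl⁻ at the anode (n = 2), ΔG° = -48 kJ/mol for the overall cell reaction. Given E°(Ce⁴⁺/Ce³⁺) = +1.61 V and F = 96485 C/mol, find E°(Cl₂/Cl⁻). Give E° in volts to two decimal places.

+1.36 V

E°cell = −ΔG°/(nF) = −(-48×10³)/((2)(96485)) = +0.249 V.
Since Ce⁴⁺/Ce³⁺ is the cathode and Cl₂/Cl⁻ the anode, E°cell = E°(Ce⁴⁺/Ce³⁺) − E°(Cl₂/Cl⁻).
So E°(Cl₂/Cl⁻) = E°(Ce⁴⁺/Ce³⁺) − E°cell = (+1.61) − (+0.249) = +1.36 V.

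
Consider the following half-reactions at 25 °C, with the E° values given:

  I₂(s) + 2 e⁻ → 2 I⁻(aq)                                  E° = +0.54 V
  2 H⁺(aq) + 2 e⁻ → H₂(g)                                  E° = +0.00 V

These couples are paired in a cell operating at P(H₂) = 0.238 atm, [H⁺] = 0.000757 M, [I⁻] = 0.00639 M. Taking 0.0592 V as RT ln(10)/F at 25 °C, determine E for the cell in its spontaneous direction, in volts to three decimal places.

+0.836 V

I₂/I⁻ is the cathode (higher E°), H⁺/H₂ the anode: E°cell = +0.54 − (+0.00) = +0.54 V, n = 2.
Overall: I₂(s) + H₂(g) → 2 I⁻(aq) + 2 H⁺(aq)
Q = [I⁻]^2·[H⁺]^2 / (P(H₂)); log Q = -10.007.
E = E° − (0.0592/n) log Q = +0.54 − (0.0592/2)(-10.007) = +0.836 V.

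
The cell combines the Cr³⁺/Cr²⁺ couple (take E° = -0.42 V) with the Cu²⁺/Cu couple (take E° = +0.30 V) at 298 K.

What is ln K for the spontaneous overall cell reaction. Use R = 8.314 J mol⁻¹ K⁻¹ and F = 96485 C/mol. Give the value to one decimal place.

Cathode: Cu²⁺/Cu; anode: Cr³⁺/Cr²⁺. E°cell = (+0.30) − (-0.42) = +0.72 V, with n = 2.
ΔG° = −nFE° = −RT ln K, so ln K = nFE°/(RT) = (2)(96485)(+0.72) / ((8.314)(298)) = 56.078.

56.1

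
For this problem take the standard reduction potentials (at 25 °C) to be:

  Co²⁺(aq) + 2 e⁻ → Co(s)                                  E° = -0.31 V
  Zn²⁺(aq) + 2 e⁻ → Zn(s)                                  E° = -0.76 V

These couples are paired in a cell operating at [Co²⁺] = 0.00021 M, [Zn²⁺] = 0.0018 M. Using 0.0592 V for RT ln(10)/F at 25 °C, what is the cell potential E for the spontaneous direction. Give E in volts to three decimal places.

+0.422 V

Co²⁺/Co is the cathode (higher E°), Zn²⁺/Zn the anode: E°cell = -0.31 − (-0.76) = +0.45 V, n = 2.
Overall: Co²⁺(aq) + Zn(s) → Co(s) + Zn²⁺(aq)
Q = [Zn²⁺] / ([Co²⁺]); log Q = 0.933.
E = E° − (0.0592/n) log Q = +0.45 − (0.0592/2)(0.933) = +0.422 V.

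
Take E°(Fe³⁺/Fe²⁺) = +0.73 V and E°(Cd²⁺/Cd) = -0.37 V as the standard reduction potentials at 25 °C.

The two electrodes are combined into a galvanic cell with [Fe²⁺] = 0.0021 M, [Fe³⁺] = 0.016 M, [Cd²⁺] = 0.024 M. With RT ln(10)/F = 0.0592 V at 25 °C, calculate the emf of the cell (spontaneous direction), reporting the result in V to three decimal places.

+1.200 V

Fe³⁺/Fe²⁺ is the cathode (higher E°), Cd²⁺/Cd the anode: E°cell = +0.73 − (-0.37) = +1.10 V, n = 2.
Overall: 2 Fe³⁺(aq) + Cd(s) → 2 Fe²⁺(aq) + Cd²⁺(aq)
Q = [Fe²⁺]^2·[Cd²⁺] / ([Fe³⁺]^2); log Q = -3.384.
E = E° − (0.0592/n) log Q = +1.10 − (0.0592/2)(-3.384) = +1.200 V.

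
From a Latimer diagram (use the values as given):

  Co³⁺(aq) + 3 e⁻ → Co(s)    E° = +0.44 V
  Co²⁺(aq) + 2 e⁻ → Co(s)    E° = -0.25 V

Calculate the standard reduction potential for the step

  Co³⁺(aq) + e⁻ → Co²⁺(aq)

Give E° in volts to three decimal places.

+1.820 V

Sequential free energies add, so n₃E°₃ = n₁E°₁ + n₂E°₂.
With n₃ = 3, and the known step contributing 2×(-0.25) V, the unknown satisfies 1·E° = 3×(+0.44) − 2×(-0.25) = +1.820.
E° = +1.820 / 1 = +1.820 V.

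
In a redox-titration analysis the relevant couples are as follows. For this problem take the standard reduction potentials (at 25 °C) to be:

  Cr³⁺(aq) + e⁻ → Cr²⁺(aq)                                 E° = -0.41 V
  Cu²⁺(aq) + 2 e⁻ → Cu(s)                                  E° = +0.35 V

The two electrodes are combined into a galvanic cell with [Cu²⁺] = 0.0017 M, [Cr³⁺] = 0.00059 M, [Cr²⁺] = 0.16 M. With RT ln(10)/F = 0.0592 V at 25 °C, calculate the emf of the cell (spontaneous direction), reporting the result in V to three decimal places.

+0.822 V

Cu²⁺/Cu is the cathode (higher E°), Cr³⁺/Cr²⁺ the anode: E°cell = +0.35 − (-0.41) = +0.76 V, n = 2.
Overall: Cu²⁺(aq) + 2 Cr²⁺(aq) → Cu(s) + 2 Cr³⁺(aq)
Q = [Cr³⁺]^2 / ([Cu²⁺]·[Cr²⁺]^2); log Q = -2.097.
E = E° − (0.0592/n) log Q = +0.76 − (0.0592/2)(-2.097) = +0.822 V.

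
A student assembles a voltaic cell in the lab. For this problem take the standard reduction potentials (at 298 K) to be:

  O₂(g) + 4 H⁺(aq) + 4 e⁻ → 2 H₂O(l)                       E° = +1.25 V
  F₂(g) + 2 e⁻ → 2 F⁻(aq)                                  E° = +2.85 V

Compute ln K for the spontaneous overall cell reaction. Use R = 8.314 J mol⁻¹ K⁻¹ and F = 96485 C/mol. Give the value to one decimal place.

249.2

Cathode: F₂/F⁻; anode: O₂/H₂O. E°cell = (+2.85) − (+1.25) = +1.60 V, with n = 4.
ΔG° = −nFE° = −RT ln K, so ln K = nFE°/(RT) = (4)(96485)(+1.60) / ((8.314)(298)) = 249.238.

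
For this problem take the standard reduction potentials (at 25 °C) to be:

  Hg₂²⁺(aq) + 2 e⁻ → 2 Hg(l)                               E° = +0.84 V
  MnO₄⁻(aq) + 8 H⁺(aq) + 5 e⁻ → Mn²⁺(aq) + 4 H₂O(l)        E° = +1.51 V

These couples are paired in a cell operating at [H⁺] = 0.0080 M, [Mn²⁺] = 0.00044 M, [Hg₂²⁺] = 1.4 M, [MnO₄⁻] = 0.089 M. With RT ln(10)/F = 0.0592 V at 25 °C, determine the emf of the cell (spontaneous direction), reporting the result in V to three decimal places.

MnO₄⁻/Mn²⁺ is the cathode (higher E°), Hg₂²⁺/Hg the anode: E°cell = +1.51 − (+0.84) = +0.67 V, n = 10.
Overall: 2 MnO₄⁻(aq) + 16 H⁺(aq) + 10 Hg(l) → 2 Mn²⁺(aq) + 8 H₂O(l) + 5 Hg₂²⁺(aq)
Q = [Mn²⁺]^2·[Hg₂²⁺]^5 / ([MnO₄⁻]^2·[H⁺]^16); log Q = 29.669.
E = E° − (0.0592/n) log Q = +0.67 − (0.0592/10)(29.669) = +0.494 V.

+0.494 V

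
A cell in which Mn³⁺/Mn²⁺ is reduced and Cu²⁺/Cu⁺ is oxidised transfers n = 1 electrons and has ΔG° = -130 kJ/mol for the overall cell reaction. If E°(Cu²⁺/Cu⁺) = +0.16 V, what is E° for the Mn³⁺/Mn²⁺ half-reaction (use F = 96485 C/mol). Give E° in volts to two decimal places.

E°cell = −ΔG°/(nF) = −(-130×10³)/((1)(96485)) = +1.347 V.
Since Mn³⁺/Mn²⁺ is the cathode and Cu²⁺/Cu⁺ the anode, E°cell = E°(Mn³⁺/Mn²⁺) − E°(Cu²⁺/Cu⁺).
So E°(Mn³⁺/Mn²⁺) = E°cell + E°(Cu²⁺/Cu⁺) = +1.347 + (+0.16) = +1.51 V.

+1.51 V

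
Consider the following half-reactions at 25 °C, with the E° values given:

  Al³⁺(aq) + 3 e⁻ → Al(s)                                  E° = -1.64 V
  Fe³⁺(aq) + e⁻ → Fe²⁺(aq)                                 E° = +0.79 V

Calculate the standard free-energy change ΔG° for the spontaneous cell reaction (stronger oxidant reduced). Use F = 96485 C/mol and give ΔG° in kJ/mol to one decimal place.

Fe³⁺/Fe²⁺ (E° = +0.79 V) is the cathode; Al³⁺/Al (E° = -1.64 V) is the anode, so E°cell = +2.43 V.
Balancing electrons gives n = 3 (lcm of 1 and 3).
ΔG° = −nFE° = −(3)(96485)(+2.43) = -703,376 J = -703.4 kJ/mol.

-703.4 kJ/mol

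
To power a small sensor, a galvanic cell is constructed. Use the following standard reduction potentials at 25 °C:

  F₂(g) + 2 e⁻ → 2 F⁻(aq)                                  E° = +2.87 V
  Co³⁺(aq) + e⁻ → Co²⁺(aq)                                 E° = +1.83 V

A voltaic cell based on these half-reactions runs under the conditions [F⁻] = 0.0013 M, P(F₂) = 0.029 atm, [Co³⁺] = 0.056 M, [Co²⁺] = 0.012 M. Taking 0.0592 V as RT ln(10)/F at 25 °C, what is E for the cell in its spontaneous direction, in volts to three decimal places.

F₂/F⁻ is the cathode (higher E°), Co³⁺/Co²⁺ the anode: E°cell = +2.87 − (+1.83) = +1.04 V, n = 2.
Overall: F₂(g) + 2 Co²⁺(aq) → 2 F⁻(aq) + 2 Co³⁺(aq)
Q = [F⁻]^2·[Co³⁺]^2 / (P(F₂)·[Co²⁺]^2); log Q = -2.896.
E = E° − (0.0592/n) log Q = +1.04 − (0.0592/2)(-2.896) = +1.126 V.

+1.126 V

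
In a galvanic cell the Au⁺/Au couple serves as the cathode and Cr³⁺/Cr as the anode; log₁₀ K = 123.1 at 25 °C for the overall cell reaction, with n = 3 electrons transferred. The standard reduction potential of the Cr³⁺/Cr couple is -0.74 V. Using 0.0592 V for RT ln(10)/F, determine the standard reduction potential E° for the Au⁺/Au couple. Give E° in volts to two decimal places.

+1.69 V

E°cell = (0.0592/n)·log K = (0.0592/3)(123.1) = +2.429 V.
Since Au⁺/Au is the cathode and Cr³⁺/Cr the anode, E°cell = E°(Au⁺/Au) − E°(Cr³⁺/Cr).
So E°(Au⁺/Au) = E°cell + E°(Cr³⁺/Cr) = +2.429 + (-0.74) = +1.69 V.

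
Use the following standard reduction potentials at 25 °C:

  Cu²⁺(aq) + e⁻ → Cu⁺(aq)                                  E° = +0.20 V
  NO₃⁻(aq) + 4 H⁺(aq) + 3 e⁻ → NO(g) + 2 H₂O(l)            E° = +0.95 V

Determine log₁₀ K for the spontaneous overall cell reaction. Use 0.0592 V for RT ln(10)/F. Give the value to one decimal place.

Cathode: NO₃⁻/NO; anode: Cu²⁺/Cu⁺. E°cell = +0.75 V, n = 3.
log K = nE°cell / 0.0592 = (3)(+0.75) / 0.0592 = 38.0.

38.0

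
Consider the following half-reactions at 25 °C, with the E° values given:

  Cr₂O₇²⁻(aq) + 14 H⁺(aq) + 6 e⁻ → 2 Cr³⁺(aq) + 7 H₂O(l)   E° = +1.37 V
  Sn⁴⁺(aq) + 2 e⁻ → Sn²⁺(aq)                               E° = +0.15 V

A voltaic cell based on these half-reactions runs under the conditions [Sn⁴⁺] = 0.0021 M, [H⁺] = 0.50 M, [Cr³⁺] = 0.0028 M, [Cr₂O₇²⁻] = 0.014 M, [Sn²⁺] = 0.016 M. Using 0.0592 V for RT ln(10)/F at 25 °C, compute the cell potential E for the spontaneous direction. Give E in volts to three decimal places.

+1.237 V

Cr₂O₇²⁻/Cr³⁺ is the cathode (higher E°), Sn⁴⁺/Sn²⁺ the anode: E°cell = +1.37 − (+0.15) = +1.22 V, n = 6.
Overall: Cr₂O₇²⁻(aq) + 14 H⁺(aq) + 3 Sn²⁺(aq) → 2 Cr³⁺(aq) + 7 H₂O(l) + 3 Sn⁴⁺(aq)
Q = [Cr³⁺]^2·[Sn⁴⁺]^3 / ([Cr₂O₇²⁻]·[H⁺]^14·[Sn²⁺]^3); log Q = -1.683.
E = E° − (0.0592/n) log Q = +1.22 − (0.0592/6)(-1.683) = +1.237 V.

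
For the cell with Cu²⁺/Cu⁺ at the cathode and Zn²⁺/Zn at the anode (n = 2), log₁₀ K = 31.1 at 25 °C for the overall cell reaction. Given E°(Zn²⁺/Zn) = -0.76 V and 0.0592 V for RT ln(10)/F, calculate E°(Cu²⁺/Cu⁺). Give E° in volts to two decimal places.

+0.16 V

E°cell = (0.0592/n)·log K = (0.0592/2)(31.1) = +0.921 V.
Since Cu²⁺/Cu⁺ is the cathode and Zn²⁺/Zn the anode, E°cell = E°(Cu²⁺/Cu⁺) − E°(Zn²⁺/Zn).
So E°(Cu²⁺/Cu⁺) = E°cell + E°(Zn²⁺/Zn) = +0.921 + (-0.76) = +0.16 V.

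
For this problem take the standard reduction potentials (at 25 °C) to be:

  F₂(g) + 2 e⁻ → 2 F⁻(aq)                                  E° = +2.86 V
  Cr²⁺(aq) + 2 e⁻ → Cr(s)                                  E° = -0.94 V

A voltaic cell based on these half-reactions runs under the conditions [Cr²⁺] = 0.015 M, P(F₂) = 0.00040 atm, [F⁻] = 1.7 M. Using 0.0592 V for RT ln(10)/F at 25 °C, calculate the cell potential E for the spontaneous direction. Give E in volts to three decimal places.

+3.740 V

F₂/F⁻ is the cathode (higher E°), Cr²⁺/Cr the anode: E°cell = +2.86 − (-0.94) = +3.80 V, n = 2.
Overall: F₂(g) + Cr(s) → 2 F⁻(aq) + Cr²⁺(aq)
Q = [F⁻]^2·[Cr²⁺] / (P(F₂)); log Q = 2.035.
E = E° − (0.0592/n) log Q = +3.80 − (0.0592/2)(2.035) = +3.740 V.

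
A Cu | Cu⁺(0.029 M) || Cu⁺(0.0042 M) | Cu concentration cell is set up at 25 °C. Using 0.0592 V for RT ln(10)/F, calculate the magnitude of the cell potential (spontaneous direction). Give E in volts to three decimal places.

For a concentration cell E°cell = 0. The 0.029 M side is the cathode (reduction is favoured where [Cu⁺] is higher).
With n = 1, E = −(0.0592/1) log([Cu⁺]ₐₙ/[Cu⁺]꜀ₐₜ) = −(0.0592/1) log(0.0042/0.029) = −(0.0592/1)(-0.839) = +0.050 V.

+0.050 V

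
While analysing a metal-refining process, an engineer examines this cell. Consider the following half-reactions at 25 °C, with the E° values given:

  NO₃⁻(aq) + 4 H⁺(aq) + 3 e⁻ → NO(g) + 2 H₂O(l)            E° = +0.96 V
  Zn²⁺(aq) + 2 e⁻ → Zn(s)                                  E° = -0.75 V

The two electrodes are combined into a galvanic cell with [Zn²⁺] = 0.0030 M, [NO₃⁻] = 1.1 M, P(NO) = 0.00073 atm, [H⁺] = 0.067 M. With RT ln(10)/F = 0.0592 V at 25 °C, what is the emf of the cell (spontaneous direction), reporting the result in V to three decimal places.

NO₃⁻/NO is the cathode (higher E°), Zn²⁺/Zn the anode: E°cell = +0.96 − (-0.75) = +1.71 V, n = 6.
Overall: 2 NO₃⁻(aq) + 8 H⁺(aq) + 3 Zn(s) → 2 NO(g) + 4 H₂O(l) + 3 Zn²⁺(aq)
Q = P(NO)^2·[Zn²⁺]^3 / ([NO₃⁻]^2·[H⁺]^8); log Q = -4.533.
E = E° − (0.0592/n) log Q = +1.71 − (0.0592/6)(-4.533) = +1.755 V.

+1.755 V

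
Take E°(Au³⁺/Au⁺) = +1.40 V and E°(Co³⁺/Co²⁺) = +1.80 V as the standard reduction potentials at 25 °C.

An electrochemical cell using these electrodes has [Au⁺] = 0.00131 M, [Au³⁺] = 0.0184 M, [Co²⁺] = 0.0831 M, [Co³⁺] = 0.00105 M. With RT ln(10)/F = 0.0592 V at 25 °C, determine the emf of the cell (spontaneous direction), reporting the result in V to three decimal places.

+0.254 V

Co³⁺/Co²⁺ is the cathode (higher E°), Au³⁺/Au⁺ the anode: E°cell = +1.80 − (+1.40) = +0.40 V, n = 2.
Overall: 2 Co³⁺(aq) + Au⁺(aq) → 2 Co²⁺(aq) + Au³⁺(aq)
Q = [Co²⁺]^2·[Au³⁺] / ([Co³⁺]^2·[Au⁺]); log Q = 4.944.
E = E° − (0.0592/n) log Q = +0.40 − (0.0592/2)(4.944) = +0.254 V.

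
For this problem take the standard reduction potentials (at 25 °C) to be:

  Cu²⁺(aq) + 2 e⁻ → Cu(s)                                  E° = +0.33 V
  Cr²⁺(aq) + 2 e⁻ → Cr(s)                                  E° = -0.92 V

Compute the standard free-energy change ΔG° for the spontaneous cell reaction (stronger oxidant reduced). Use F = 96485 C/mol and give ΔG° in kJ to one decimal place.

Cu²⁺/Cu (E° = +0.33 V) is the cathode; Cr²⁺/Cr (E° = -0.92 V) is the anode, so E°cell = +1.25 V.
Balancing electrons gives n = 2 (lcm of 2 and 2).
ΔG° = −nFE° = −(2)(96485)(+1.25) = -241,212 J = -241.2 kJ.

-241.2 kJ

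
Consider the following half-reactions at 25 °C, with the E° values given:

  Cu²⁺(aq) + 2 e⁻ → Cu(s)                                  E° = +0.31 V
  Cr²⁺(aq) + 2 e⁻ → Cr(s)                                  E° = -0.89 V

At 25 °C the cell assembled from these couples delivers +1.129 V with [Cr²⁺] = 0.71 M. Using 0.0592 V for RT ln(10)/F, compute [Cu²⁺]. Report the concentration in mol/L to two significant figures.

Cu²⁺/Cu is the cathode, Cr²⁺/Cr the anode: E°cell = +1.20 V, n = 2.
Overall reaction: Cu²⁺(aq) + Cr(s) → Cu(s) + Cr²⁺(aq); Q = [Cr²⁺]^1/[Cu²⁺]^1.
From E = E° − (0.0592/n) log Q: log Q = (E° − E)·n/0.0592 = (+1.20 − (+1.129))·2/0.0592 = 2.3986.
So 1·log[Cu²⁺] = 1·log(0.71) − log Q = -0.1487 − (2.3986) = -2.5473; [Cu²⁺] = 10^(-2.5473) ≈ 0.0028 M.

0.0028 M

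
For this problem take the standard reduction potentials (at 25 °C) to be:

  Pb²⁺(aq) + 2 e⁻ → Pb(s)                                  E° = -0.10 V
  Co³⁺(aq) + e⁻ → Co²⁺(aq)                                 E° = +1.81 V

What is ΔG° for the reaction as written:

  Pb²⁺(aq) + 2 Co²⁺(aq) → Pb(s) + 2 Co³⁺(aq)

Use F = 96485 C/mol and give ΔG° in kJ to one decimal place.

+368.6 kJ

As written, Pb²⁺/Pb is reduced (cathode) and Co³⁺/Co²⁺ is oxidised (anode), so E°cell = (-0.10) − (+1.81) = -1.91 V.
Balancing electrons gives n = 2.
ΔG° = −nFE° = −(2)(96485)(-1.91) = 368,573 J = +368.6 kJ.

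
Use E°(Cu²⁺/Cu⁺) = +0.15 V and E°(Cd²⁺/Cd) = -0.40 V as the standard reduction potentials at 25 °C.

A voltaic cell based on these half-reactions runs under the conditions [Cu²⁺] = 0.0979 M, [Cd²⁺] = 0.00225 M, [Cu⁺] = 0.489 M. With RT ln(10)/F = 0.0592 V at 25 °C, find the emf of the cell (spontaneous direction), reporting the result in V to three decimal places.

Cu²⁺/Cu⁺ is the cathode (higher E°), Cd²⁺/Cd the anode: E°cell = +0.15 − (-0.40) = +0.55 V, n = 2.
Overall: 2 Cu²⁺(aq) + Cd(s) → 2 Cu⁺(aq) + Cd²⁺(aq)
Q = [Cu⁺]^2·[Cd²⁺] / ([Cu²⁺]^2); log Q = -1.251.
E = E° − (0.0592/n) log Q = +0.55 − (0.0592/2)(-1.251) = +0.587 V.

+0.587 V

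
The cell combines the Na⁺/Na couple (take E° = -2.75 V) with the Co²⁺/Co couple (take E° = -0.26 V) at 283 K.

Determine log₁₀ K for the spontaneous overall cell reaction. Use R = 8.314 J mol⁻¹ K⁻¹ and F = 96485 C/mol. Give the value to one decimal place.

88.7

Cathode: Co²⁺/Co; anode: Na⁺/Na. E°cell = (-0.26) − (-2.75) = +2.49 V, with n = 2.
ΔG° = −nFE° = −RT ln K, so ln K = nFE°/(RT) = (2)(96485)(+2.49) / ((8.314)(283)) = 204.217.
log₁₀ K = 204.217 / ln 10 = 88.7.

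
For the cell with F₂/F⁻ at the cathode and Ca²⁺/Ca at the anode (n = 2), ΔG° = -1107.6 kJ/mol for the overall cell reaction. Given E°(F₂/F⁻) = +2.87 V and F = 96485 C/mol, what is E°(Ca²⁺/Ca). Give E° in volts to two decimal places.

E°cell = −ΔG°/(nF) = −(-1107.6×10³)/((2)(96485)) = +5.740 V.
Since F₂/F⁻ is the cathode and Ca²⁺/Ca the anode, E°cell = E°(F₂/F⁻) − E°(Ca²⁺/Ca).
So E°(Ca²⁺/Ca) = E°(F₂/F⁻) − E°cell = (+2.87) − (+5.740) = -2.87 V.

-2.87 V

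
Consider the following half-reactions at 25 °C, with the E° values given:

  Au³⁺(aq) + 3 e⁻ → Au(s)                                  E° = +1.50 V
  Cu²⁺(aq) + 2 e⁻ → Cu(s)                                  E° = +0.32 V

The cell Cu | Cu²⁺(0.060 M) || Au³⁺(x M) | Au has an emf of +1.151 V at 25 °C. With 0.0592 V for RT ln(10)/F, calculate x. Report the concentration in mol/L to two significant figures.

0.00050 M

Au³⁺/Au is the cathode, Cu²⁺/Cu the anode: E°cell = +1.18 V, n = 6.
Overall reaction: 2 Au³⁺(aq) + 3 Cu(s) → 2 Au(s) + 3 Cu²⁺(aq); Q = [Cu²⁺]^3/[Au³⁺]^2.
From E = E° − (0.0592/n) log Q: log Q = (E° − E)·n/0.0592 = (+1.18 − (+1.151))·6/0.0592 = 2.9392.
So 2·log[Au³⁺] = 3·log(0.06) − log Q = -3.6655 − (2.9392) = -6.6047; log[Au³⁺] = -6.6047 / 2 = -3.3024; [Au³⁺] = 10^(-3.3024) ≈ 0.00050 M.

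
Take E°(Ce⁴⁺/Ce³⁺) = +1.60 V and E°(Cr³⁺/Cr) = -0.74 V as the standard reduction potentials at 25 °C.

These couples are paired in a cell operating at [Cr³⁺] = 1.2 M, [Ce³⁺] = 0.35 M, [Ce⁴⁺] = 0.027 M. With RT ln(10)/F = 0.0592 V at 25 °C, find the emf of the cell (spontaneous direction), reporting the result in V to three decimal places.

+2.273 V

Ce⁴⁺/Ce³⁺ is the cathode (higher E°), Cr³⁺/Cr the anode: E°cell = +1.60 − (-0.74) = +2.34 V, n = 3.
Overall: 3 Ce⁴⁺(aq) + Cr(s) → 3 Ce³⁺(aq) + Cr³⁺(aq)
Q = [Ce³⁺]^3·[Cr³⁺] / ([Ce⁴⁺]^3); log Q = 3.417.
E = E° − (0.0592/n) log Q = +2.34 − (0.0592/3)(3.417) = +2.273 V.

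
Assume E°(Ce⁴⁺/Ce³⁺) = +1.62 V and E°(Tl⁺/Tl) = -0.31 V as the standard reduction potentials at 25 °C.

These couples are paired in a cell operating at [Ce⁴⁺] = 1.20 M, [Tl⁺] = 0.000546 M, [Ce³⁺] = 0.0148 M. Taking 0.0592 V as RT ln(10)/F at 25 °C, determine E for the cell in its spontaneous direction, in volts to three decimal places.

+2.236 V

Ce⁴⁺/Ce³⁺ is the cathode (higher E°), Tl⁺/Tl the anode: E°cell = +1.62 − (-0.31) = +1.93 V, n = 1.
Overall: Ce⁴⁺(aq) + Tl(s) → Ce³⁺(aq) + Tl⁺(aq)
Q = [Ce³⁺]·[Tl⁺] / ([Ce⁴⁺]); log Q = -5.172.
E = E° − (0.0592/n) log Q = +1.93 − (0.0592/1)(-5.172) = +2.236 V.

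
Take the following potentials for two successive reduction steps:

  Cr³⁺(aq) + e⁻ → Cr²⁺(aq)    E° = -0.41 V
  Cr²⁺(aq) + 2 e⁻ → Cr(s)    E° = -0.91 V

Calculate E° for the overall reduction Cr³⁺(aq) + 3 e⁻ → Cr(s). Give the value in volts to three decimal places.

Standard free energies of sequential steps add: ΔG°₃ = ΔG°₁ + ΔG°₂, so n₃E°₃ = n₁E°₁ + n₂E°₂.
E°₃ = (1×-0.41 + 2×-0.91) / 3 = (-2.230) / 3 = -0.743 V.

-0.743 V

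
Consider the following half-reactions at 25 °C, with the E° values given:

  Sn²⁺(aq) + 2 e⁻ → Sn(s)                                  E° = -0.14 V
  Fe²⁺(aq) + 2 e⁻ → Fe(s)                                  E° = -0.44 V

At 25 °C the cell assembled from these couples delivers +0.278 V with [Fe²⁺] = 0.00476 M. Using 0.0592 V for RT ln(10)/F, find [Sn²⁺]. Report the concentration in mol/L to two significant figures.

Sn²⁺/Sn is the cathode, Fe²⁺/Fe the anode: E°cell = +0.30 V, n = 2.
Overall reaction: Sn²⁺(aq) + Fe(s) → Sn(s) + Fe²⁺(aq); Q = [Fe²⁺]^1/[Sn²⁺]^1.
From E = E° − (0.0592/n) log Q: log Q = (E° − E)·n/0.0592 = (+0.30 − (+0.278))·2/0.0592 = 0.7432.
So 1·log[Sn²⁺] = 1·log(0.00476) − log Q = -2.3224 − (0.7432) = -3.0656; [Sn²⁺] = 10^(-3.0656) ≈ 0.00086 M.

0.00086 M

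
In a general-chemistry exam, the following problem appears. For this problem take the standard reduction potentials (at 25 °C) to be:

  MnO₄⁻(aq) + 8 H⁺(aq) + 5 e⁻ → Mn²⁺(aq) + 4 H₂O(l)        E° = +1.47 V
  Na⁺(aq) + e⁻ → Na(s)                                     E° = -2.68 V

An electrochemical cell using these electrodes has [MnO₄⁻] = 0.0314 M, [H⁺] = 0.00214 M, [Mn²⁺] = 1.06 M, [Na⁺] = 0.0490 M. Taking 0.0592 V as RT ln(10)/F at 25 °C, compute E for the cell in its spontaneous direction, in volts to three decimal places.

+3.957 V

MnO₄⁻/Mn²⁺ is the cathode (higher E°), Na⁺/Na the anode: E°cell = +1.47 − (-2.68) = +4.15 V, n = 5.
Overall: MnO₄⁻(aq) + 8 H⁺(aq) + 5 Na(s) → Mn²⁺(aq) + 4 H₂O(l) + 5 Na⁺(aq)
Q = [Mn²⁺]·[Na⁺]^5 / ([MnO₄⁻]·[H⁺]^8); log Q = 16.336.
E = E° − (0.0592/n) log Q = +4.15 − (0.0592/5)(16.336) = +3.957 V.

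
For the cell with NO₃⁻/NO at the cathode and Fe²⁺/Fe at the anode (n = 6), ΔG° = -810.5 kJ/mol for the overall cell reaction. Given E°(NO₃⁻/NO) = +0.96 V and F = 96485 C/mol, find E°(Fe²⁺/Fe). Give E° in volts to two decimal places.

E°cell = −ΔG°/(nF) = −(-810.5×10³)/((6)(96485)) = +1.400 V.
Since NO₃⁻/NO is the cathode and Fe²⁺/Fe the anode, E°cell = E°(NO₃⁻/NO) − E°(Fe²⁺/Fe).
So E°(Fe²⁺/Fe) = E°(NO₃⁻/NO) − E°cell = (+0.96) − (+1.400) = -0.44 V.

-0.44 V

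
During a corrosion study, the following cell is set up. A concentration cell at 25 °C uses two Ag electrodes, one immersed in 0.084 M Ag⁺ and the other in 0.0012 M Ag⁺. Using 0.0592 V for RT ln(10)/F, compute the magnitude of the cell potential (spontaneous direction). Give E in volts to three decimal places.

+0.109 V

For a concentration cell E°cell = 0. The 0.084 M side is the cathode (reduction is favoured where [Ag⁺] is higher).
With n = 1, E = −(0.0592/1) log([Ag⁺]ₐₙ/[Ag⁺]꜀ₐₜ) = −(0.0592/1) log(0.0012/0.084) = −(0.0592/1)(-1.845) = +0.109 V.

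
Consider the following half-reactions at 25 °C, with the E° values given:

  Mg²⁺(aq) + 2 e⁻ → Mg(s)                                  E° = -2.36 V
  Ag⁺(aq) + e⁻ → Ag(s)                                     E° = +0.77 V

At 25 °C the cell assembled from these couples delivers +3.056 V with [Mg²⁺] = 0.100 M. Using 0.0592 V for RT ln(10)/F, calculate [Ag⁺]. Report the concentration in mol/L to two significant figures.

Ag⁺/Ag is the cathode, Mg²⁺/Mg the anode: E°cell = +3.13 V, n = 2.
Overall reaction: 2 Ag⁺(aq) + Mg(s) → 2 Ag(s) + Mg²⁺(aq); Q = [Mg²⁺]^1/[Ag⁺]^2.
From E = E° − (0.0592/n) log Q: log Q = (E° − E)·n/0.0592 = (+3.13 − (+3.056))·2/0.0592 = 2.5000.
So 2·log[Ag⁺] = 1·log(0.1) − log Q = -1.0000 − (2.5000) = -3.5000; log[Ag⁺] = -3.5000 / 2 = -1.7500; [Ag⁺] = 10^(-1.7500) ≈ 0.018 M.

0.018 M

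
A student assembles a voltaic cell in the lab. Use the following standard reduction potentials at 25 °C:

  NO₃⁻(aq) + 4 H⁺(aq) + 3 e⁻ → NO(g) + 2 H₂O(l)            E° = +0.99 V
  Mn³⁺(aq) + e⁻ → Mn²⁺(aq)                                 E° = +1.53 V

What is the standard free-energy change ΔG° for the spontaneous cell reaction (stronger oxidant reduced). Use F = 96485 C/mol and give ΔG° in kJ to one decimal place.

Mn³⁺/Mn²⁺ (E° = +1.53 V) is the cathode; NO₃⁻/NO (E° = +0.99 V) is the anode, so E°cell = +0.54 V.
Balancing electrons gives n = 3 (lcm of 1 and 3).
ΔG° = −nFE° = −(3)(96485)(+0.54) = -156,306 J = -156.3 kJ.

-156.3 kJ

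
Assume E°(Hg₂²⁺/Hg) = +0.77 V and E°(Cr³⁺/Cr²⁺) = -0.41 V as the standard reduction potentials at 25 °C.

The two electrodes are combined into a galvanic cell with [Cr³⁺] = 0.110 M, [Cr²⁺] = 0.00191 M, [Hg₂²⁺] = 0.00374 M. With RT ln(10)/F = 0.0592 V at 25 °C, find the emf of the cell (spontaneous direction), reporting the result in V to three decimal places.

+1.004 V

Hg₂²⁺/Hg is the cathode (higher E°), Cr³⁺/Cr²⁺ the anode: E°cell = +0.77 − (-0.41) = +1.18 V, n = 2.
Overall: Hg₂²⁺(aq) + 2 Cr²⁺(aq) → 2 Hg(l) + 2 Cr³⁺(aq)
Q = [Cr³⁺]^2 / ([Hg₂²⁺]·[Cr²⁺]^2); log Q = 5.948.
E = E° − (0.0592/n) log Q = +1.18 − (0.0592/2)(5.948) = +1.004 V.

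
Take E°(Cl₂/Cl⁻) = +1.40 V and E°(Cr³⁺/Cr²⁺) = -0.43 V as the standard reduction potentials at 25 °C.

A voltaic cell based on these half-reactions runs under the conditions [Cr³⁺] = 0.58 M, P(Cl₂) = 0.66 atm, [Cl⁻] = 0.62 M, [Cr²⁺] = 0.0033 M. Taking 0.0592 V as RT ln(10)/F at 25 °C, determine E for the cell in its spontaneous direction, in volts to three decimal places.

+1.704 V

Cl₂/Cl⁻ is the cathode (higher E°), Cr³⁺/Cr²⁺ the anode: E°cell = +1.40 − (-0.43) = +1.83 V, n = 2.
Overall: Cl₂(g) + 2 Cr²⁺(aq) → 2 Cl⁻(aq) + 2 Cr³⁺(aq)
Q = [Cl⁻]^2·[Cr³⁺]^2 / (P(Cl₂)·[Cr²⁺]^2); log Q = 4.255.
E = E° − (0.0592/n) log Q = +1.83 − (0.0592/2)(4.255) = +1.704 V.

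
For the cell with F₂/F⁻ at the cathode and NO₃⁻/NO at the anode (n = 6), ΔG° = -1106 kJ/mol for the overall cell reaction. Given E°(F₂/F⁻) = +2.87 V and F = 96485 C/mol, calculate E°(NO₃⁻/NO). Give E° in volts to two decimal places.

+0.96 V

E°cell = −ΔG°/(nF) = −(-1106×10³)/((6)(96485)) = +1.910 V.
Since F₂/F⁻ is the cathode and NO₃⁻/NO the anode, E°cell = E°(F₂/F⁻) − E°(NO₃⁻/NO).
So E°(NO₃⁻/NO) = E°(F₂/F⁻) − E°cell = (+2.87) − (+1.910) = +0.96 V.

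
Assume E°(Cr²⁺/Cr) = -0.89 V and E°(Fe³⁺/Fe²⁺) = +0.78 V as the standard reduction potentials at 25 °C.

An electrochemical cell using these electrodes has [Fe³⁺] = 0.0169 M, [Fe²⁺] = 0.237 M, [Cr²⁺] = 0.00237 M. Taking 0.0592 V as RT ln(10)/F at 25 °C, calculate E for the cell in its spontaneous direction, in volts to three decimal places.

+1.680 V

Fe³⁺/Fe²⁺ is the cathode (higher E°), Cr²⁺/Cr the anode: E°cell = +0.78 − (-0.89) = +1.67 V, n = 2.
Overall: 2 Fe³⁺(aq) + Cr(s) → 2 Fe²⁺(aq) + Cr²⁺(aq)
Q = [Fe²⁺]^2·[Cr²⁺] / ([Fe³⁺]^2); log Q = -0.332.
E = E° − (0.0592/n) log Q = +1.67 − (0.0592/2)(-0.332) = +1.680 V.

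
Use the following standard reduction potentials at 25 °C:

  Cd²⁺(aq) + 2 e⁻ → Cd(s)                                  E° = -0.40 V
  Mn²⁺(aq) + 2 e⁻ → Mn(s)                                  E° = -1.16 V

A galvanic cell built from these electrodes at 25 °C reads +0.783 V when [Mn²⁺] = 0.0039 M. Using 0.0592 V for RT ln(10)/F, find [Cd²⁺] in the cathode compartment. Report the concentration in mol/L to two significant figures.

Cd²⁺/Cd is the cathode, Mn²⁺/Mn the anode: E°cell = +0.76 V, n = 2.
Overall reaction: Cd²⁺(aq) + Mn(s) → Cd(s) + Mn²⁺(aq); Q = [Mn²⁺]^1/[Cd²⁺]^1.
From E = E° − (0.0592/n) log Q: log Q = (E° − E)·n/0.0592 = (+0.76 − (+0.783))·2/0.0592 = -0.7770.
So 1·log[Cd²⁺] = 1·log(0.0039) − log Q = -2.4089 − (-0.7770) = -1.6319; [Cd²⁺] = 10^(-1.6319) ≈ 0.023 M.

0.023 M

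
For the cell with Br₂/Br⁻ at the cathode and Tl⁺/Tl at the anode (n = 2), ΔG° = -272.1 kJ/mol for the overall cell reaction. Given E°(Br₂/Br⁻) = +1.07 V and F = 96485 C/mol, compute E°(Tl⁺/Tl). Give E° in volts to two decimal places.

-0.34 V

E°cell = −ΔG°/(nF) = −(-272.1×10³)/((2)(96485)) = +1.410 V.
Since Br₂/Br⁻ is the cathode and Tl⁺/Tl the anode, E°cell = E°(Br₂/Br⁻) − E°(Tl⁺/Tl).
So E°(Tl⁺/Tl) = E°(Br₂/Br⁻) − E°cell = (+1.07) − (+1.410) = -0.34 V.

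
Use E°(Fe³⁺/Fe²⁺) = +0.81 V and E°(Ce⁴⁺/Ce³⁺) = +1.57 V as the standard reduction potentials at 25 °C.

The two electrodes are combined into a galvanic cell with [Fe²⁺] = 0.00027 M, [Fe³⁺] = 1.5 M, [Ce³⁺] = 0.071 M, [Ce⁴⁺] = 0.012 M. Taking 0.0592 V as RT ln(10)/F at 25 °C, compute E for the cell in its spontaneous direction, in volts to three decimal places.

Ce⁴⁺/Ce³⁺ is the cathode (higher E°), Fe³⁺/Fe²⁺ the anode: E°cell = +1.57 − (+0.81) = +0.76 V, n = 1.
Overall: Ce⁴⁺(aq) + Fe²⁺(aq) → Ce³⁺(aq) + Fe³⁺(aq)
Q = [Ce³⁺]·[Fe³⁺] / ([Ce⁴⁺]·[Fe²⁺]); log Q = 4.517.
E = E° − (0.0592/n) log Q = +0.76 − (0.0592/1)(4.517) = +0.493 V.

+0.493 V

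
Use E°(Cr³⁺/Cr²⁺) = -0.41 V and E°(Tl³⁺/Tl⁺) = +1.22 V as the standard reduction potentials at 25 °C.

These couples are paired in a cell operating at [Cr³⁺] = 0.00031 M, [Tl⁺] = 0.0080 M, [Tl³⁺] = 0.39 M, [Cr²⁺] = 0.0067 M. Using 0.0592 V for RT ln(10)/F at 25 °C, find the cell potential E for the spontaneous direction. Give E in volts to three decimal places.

+1.759 V

Tl³⁺/Tl⁺ is the cathode (higher E°), Cr³⁺/Cr²⁺ the anode: E°cell = +1.22 − (-0.41) = +1.63 V, n = 2.
Overall: Tl³⁺(aq) + 2 Cr²⁺(aq) → Tl⁺(aq) + 2 Cr³⁺(aq)
Q = [Tl⁺]·[Cr³⁺]^2 / ([Tl³⁺]·[Cr²⁺]^2); log Q = -4.357.
E = E° − (0.0592/n) log Q = +1.63 − (0.0592/2)(-4.357) = +1.759 V.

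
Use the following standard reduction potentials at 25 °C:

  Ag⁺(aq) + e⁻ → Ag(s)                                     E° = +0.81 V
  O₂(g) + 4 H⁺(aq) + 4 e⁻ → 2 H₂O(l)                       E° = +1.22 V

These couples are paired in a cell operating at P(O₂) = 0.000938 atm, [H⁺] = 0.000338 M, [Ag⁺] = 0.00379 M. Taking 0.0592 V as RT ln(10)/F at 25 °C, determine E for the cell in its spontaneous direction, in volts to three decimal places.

O₂/H₂O is the cathode (higher E°), Ag⁺/Ag the anode: E°cell = +1.22 − (+0.81) = +0.41 V, n = 4.
Overall: O₂(g) + 4 H⁺(aq) + 4 Ag(s) → 2 H₂O(l) + 4 Ag⁺(aq)
Q = [Ag⁺]^4 / (P(O₂)·[H⁺]^4); log Q = 7.227.
E = E° − (0.0592/n) log Q = +0.41 − (0.0592/4)(7.227) = +0.303 V.

+0.303 V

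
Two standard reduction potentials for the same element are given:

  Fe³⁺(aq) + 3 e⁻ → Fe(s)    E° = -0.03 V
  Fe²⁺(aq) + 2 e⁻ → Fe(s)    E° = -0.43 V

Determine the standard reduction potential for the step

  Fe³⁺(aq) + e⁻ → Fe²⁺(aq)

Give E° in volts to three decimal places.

Sequential free energies add, so n₃E°₃ = n₁E°₁ + n₂E°₂.
With n₃ = 3, and the known step contributing 2×(-0.43) V, the unknown satisfies 1·E° = 3×(-0.03) − 2×(-0.43) = +0.770.
E° = +0.770 / 1 = +0.770 V.

+0.770 V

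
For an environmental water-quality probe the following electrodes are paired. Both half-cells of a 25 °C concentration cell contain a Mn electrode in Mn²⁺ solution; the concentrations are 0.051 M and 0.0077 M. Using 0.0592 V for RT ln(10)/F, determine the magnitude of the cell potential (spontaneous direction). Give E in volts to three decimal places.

+0.024 V

For a concentration cell E°cell = 0. The 0.051 M side is the cathode (reduction is favoured where [Mn²⁺] is higher).
With n = 2, E = −(0.0592/2) log([Mn²⁺]ₐₙ/[Mn²⁺]꜀ₐₜ) = −(0.0592/2) log(0.0077/0.051) = −(0.0592/2)(-0.821) = +0.024 V.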